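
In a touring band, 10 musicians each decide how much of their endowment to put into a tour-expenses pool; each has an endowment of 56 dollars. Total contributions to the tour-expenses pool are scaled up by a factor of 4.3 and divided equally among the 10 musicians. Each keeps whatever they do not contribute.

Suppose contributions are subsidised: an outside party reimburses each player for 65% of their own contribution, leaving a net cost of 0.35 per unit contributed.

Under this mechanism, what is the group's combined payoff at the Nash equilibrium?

With the mechanism, a contributed unit returns (4.3/10) / 0.35 = 1.2286 per unit of net cost to the contributor — now above 1 — so contributing fully is weakly dominant for every player.
At the Nash equilibrium everyone contributes 56. Group total payoff = 10 × (56 × 0.65 + 4.3 × 56) = 2772.00.

2772.00 dollars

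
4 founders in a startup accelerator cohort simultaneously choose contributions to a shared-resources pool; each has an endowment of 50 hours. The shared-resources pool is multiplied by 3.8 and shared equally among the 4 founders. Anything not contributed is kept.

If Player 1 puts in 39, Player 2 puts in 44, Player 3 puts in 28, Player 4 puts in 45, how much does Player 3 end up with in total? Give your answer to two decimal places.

Total contributed: 39 + 44 + 28 + 45 = 156.
Each receives 3.8 × 156 / 4 = 148.20 from the shared-resources pool.
Player 3 keeps 50 − 28 = 22, so Player 3's payoff is 22 + 148.20 = 170.20.

170.20 hours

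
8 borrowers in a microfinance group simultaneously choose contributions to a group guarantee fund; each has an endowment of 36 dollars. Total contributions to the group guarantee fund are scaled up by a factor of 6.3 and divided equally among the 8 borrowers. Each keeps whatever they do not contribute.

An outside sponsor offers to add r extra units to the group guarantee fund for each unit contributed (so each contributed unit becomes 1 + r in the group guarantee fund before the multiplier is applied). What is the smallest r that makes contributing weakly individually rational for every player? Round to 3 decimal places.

With matching at rate r, one contributed unit becomes (1 + r) in the group guarantee fund and returns 6.3 × (1 + r) / 8 to the contributor.
Setting this equal to 1: 1 + r = 8/6.3 = 1.2698.
So the minimum matching rate is r = 1.2698 − 1 = 0.270.

0.270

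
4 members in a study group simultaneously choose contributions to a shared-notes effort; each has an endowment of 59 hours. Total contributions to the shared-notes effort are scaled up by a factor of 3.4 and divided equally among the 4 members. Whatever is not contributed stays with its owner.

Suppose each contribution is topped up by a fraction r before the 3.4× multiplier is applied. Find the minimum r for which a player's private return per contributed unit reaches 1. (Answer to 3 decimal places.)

0.176

With matching at rate r, one contributed unit becomes (1 + r) in the shared-notes effort and returns 3.4 × (1 + r) / 4 to the contributor.
Setting this equal to 1: 1 + r = 4/3.4 = 1.1765.
So the minimum matching rate is r = 1.1765 − 1 = 0.176.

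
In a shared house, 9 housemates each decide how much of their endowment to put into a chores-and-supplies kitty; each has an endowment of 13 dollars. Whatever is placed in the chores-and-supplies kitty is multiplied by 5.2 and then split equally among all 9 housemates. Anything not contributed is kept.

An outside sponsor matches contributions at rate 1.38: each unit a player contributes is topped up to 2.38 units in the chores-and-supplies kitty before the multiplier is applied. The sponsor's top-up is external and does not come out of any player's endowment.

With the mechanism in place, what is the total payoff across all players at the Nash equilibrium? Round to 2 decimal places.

The effective private return per unit is now 5.2 × 2.38 / 9 = 1.3751 > 1, so every player's dominant strategy flips to full contribution.
So the Nash equilibrium is full contribution by all 9; the group earns 5.2 × 2.38 × 117 = 1447.99.

1447.99 dollars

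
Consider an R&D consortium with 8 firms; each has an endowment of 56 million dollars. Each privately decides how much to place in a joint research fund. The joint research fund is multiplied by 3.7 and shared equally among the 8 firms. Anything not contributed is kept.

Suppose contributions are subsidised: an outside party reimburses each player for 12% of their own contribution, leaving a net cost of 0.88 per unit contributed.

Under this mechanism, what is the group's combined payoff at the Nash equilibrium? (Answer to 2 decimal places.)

448.00 million dollars

With the mechanism, a contributed unit returns (3.7/8) / 0.88 = 0.5256 per unit of net cost — still below 1 — so contributing 0 remains dominant for every player.
At the Nash equilibrium no one contributes; group total payoff = 8 × 56 = 448.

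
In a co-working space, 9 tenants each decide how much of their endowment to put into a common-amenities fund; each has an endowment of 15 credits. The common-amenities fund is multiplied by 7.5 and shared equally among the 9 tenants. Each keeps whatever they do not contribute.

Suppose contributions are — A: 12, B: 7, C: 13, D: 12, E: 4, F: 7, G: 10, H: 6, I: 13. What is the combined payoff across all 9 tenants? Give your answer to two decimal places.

Total contributed: 12 + 7 + 13 + 12 + 4 + 7 + 10 + 6 + 13 = 84; total kept: 9 × 15 − 84 = 51.
The common-amenities fund pays out 7.5 × 84 = 630.00 in aggregate.
Group total = 51 + 630.00 = 681.00.

681.00 credits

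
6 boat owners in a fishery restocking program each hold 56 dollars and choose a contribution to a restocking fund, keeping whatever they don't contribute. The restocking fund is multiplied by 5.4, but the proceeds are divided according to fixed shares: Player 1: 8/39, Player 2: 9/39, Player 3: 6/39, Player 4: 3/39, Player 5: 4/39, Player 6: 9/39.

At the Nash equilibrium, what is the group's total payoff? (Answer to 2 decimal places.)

1075.20 dollars

Each unit j contributes comes back to j as 5.4 × (j's share), so j prefers to contribute only if that share exceeds 1/5.4 = 0.1852; otherwise keeping the unit dominates.
The shares above 0.1852 belong to Player 1, Player 2 and Player 6, contributing 56 each; the remaining 3 contribute 0. Total contributed: 168.
The restocking fund pays out 5.4 × 168 = 907.20 in total (split across the unequal shares, but the aggregate is all that matters for the group sum).
The 3 free-riders keep 56 each, adding 168. Group total = 168 + 907.20 = 1075.20.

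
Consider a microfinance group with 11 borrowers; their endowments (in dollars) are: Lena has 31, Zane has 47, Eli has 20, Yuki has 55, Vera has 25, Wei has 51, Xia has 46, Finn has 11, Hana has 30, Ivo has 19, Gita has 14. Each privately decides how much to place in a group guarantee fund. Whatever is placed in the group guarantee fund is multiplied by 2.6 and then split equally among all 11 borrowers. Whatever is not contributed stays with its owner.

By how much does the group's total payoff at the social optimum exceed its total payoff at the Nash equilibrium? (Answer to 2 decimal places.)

558.40 dollars

The private return per contributed unit is 2.6/11 = 0.2364 < 1 for every player regardless of endowment, so the Nash equilibrium is zero contribution and the group total is Σ E_j = 31 + 47 + 20 + 55 + 25 + 51 + 46 + 11 + 30 + 19 + 14 = 349.
Each contributed unit returns 2.600 to the group, so the social optimum is full contribution by everyone: group total = 2.600 × 349 = 907.40.
Efficiency loss = (2.600 − 1) × 349 = 558.40.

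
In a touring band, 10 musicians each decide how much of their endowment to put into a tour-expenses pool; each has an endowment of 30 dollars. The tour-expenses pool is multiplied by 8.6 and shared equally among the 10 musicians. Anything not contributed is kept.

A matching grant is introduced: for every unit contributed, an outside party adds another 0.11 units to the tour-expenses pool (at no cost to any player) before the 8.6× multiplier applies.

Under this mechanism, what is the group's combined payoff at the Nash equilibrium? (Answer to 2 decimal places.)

The effective private return is 8.6 × 1.11 / 10 = 0.9546, which is still under 1, so the mechanism doesn't change anyone's dominant strategy: zero contribution.
At the Nash equilibrium no one contributes; group total payoff = 10 × 30 = 300.

300.00 dollars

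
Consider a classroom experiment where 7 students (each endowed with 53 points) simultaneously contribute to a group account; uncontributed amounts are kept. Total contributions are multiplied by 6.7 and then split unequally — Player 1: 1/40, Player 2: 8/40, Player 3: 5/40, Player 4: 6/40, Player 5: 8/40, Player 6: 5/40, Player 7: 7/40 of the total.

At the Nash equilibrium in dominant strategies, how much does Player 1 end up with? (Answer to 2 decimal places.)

88.51 points

Player j's private return per contributed unit is 6.7 × (j's share). Contributing is weakly dominant for j when that share is at least 1/6.7 = 0.1493, and contributing 0 is dominant otherwise.
Player 2, Player 4, Player 5 and Player 7 are above the threshold, contributing 53 each; the remaining 3 contribute 0. Total contributed: 212.
Player 1 keeps 53 and receives 6.7 × 212 × 1/40 = 35.51 from the group account, for a payoff of 88.51.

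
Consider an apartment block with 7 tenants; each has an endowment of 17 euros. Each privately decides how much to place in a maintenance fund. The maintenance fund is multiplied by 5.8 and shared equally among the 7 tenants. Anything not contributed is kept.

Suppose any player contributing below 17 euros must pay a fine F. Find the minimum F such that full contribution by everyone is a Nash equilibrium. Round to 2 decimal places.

Given the others contribute fully, the best deviation is to contribute 0 (any partial contribution still incurs the fine and gives up units whose private return 0.8286 is below 1).
Deviating from 17 to 0 saves 17 euros but forfeits the deviator's share of the drop in the maintenance fund: 5.8/7 × 17 = 14.09.
So the deviation gain is 17 − 14.09 = 2.91, and the fine must be at least 2.91 euros to wipe it out.

2.91 euros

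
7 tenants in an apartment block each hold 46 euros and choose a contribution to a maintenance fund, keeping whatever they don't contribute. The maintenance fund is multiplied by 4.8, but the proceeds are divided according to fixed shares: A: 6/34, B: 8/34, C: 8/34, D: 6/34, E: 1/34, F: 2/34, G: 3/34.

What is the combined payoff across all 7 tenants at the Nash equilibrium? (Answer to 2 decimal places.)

671.60 euros

Each unit j contributes comes back to j as 4.8 × (j's share), so j prefers to contribute only if that share exceeds 1/4.8 = 0.2083; otherwise keeping the unit dominates.
B and C clear that bar, contributing 46 each; the remaining 5 contribute 0. Total contributed: 92.
The maintenance fund pays out 4.8 × 92 = 441.60 in total (split across the unequal shares, but the aggregate is all that matters for the group sum).
The 5 free-riders keep 46 each, adding 230. Group total = 230 + 441.60 = 671.60.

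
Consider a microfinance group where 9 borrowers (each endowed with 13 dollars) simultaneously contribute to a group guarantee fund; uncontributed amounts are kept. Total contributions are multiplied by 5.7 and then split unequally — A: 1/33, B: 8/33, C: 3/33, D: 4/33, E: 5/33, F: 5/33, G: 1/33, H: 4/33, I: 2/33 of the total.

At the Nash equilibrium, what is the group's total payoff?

178.10 dollars

A player with share s gets back 5.7·s per unit contributed, so full contribution is dominant for anyone with s > 1/5.7 = 0.1754 and zero contribution is dominant for anyone below.
B alone (share 8/33) is above the threshold, contributing 13; the remaining 8 contribute 0. Total contributed: 13.
The group guarantee fund pays out 5.7 × 13 = 74.10 in total (split across the unequal shares, but the aggregate is all that matters for the group sum).
The 8 free-riders keep 13 each, adding 104. Group total = 104 + 74.10 = 178.10.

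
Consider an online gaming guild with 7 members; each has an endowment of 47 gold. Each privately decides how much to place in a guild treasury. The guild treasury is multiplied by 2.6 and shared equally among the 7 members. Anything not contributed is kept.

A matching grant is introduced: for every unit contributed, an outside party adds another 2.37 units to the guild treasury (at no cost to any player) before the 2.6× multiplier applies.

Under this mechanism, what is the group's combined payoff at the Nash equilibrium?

With the mechanism, a contributed unit returns 2.6 × 3.37 / 7 = 1.2517 per unit of net cost to the contributor — now above 1 — so contributing fully is weakly dominant for every player.
At the Nash equilibrium everyone contributes 47. Group total payoff = 2.6 × 3.37 × 329 = 2882.70.

2882.70 gold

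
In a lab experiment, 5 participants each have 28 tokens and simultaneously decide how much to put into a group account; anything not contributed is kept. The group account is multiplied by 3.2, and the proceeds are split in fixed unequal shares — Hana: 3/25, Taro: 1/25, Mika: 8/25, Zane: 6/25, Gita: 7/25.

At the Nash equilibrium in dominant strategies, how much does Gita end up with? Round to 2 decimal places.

53.09 tokens

For player j, contributing a unit is worthwhile iff 3.2 × (j's share) ≥ 1, i.e. iff j's share is at least 0.3125.
Mika alone (share 8/25) is above the threshold, contributing 28; the remaining 4 contribute 0. Total contributed: 28.
Gita keeps 28 and receives 3.2 × 28 × 7/25 = 25.09 from the group account, for a payoff of 53.09.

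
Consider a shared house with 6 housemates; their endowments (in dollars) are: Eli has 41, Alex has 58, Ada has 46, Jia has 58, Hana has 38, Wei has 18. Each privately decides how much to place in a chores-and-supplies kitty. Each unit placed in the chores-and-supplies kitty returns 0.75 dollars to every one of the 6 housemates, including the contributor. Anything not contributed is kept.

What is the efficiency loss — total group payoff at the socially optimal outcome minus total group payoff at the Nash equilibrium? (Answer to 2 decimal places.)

906.50 dollars

The private return per contributed unit is 0.75 < 1 for everyone, so the Nash equilibrium is zero contribution and the group total is Σ E_j = 41 + 58 + 46 + 58 + 38 + 18 = 259.
Each contributed unit returns 4.500 to the group, so the social optimum is full contribution by everyone: group total = 4.500 × 259 = 1165.50.
Efficiency loss = (4.500 − 1) × 259 = 906.50.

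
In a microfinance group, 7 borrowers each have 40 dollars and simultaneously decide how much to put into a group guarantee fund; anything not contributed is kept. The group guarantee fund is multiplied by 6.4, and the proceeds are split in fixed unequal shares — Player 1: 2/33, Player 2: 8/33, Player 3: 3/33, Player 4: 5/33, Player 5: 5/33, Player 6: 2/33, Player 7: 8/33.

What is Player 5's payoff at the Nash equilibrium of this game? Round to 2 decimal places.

Each unit j contributes comes back to j as 6.4 × (j's share), so j prefers to contribute only if that share exceeds 1/6.4 = 0.1563; otherwise keeping the unit dominates.
Player 2 and Player 7 clear that bar, contributing 40 each; the remaining 5 contribute 0. Total contributed: 80.
Player 5 keeps 40 and receives 6.4 × 80 × 5/33 = 77.58 from the group guarantee fund, for a payoff of 117.58.

117.58 dollars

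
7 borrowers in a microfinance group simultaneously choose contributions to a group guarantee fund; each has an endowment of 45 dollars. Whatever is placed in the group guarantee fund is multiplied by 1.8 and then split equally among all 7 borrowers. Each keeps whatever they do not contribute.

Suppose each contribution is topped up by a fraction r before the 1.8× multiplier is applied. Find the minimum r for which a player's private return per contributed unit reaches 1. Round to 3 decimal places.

With matching at rate r, one contributed unit becomes (1 + r) in the group guarantee fund and returns 1.8 × (1 + r) / 7 to the contributor.
Setting this equal to 1: 1 + r = 7/1.8 = 3.8889.
So the minimum matching rate is r = 3.8889 − 1 = 2.889.

2.889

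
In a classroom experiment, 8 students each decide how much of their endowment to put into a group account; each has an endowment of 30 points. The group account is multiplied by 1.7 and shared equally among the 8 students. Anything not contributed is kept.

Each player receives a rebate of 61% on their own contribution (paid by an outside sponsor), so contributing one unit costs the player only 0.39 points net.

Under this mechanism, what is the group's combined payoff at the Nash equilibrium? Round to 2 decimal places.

240.00 points

With the mechanism, a contributed unit returns (1.7/8) / 0.39 = 0.5449 per unit of net cost — still below 1 — so contributing 0 remains dominant for every player.
At the Nash equilibrium no one contributes; group total payoff = 8 × 30 = 240.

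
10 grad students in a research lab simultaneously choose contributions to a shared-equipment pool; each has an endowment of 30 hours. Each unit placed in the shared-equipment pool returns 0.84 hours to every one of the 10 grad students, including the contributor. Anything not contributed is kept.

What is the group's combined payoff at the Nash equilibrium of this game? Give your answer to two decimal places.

The private return per contributed unit is 0.84 < 1, so contributing 0 is dominant for every player. At the Nash equilibrium everyone keeps their 30, and the group total is 10 × 30 = 300.

300.00 hours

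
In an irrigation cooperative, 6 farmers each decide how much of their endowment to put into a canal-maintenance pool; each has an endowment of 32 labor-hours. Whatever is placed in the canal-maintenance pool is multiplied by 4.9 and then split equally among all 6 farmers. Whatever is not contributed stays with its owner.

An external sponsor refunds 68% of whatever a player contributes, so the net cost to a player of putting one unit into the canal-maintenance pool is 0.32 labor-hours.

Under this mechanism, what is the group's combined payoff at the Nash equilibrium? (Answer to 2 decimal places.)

1071.36 labor-hours

The effective private return per unit is now (4.9/6) / 0.32 = 2.5521 > 1, so every player's dominant strategy flips to full contribution.
At the Nash equilibrium everyone contributes 32. Group total payoff = 6 × (32 × 0.68 + 4.9 × 32) = 1071.36.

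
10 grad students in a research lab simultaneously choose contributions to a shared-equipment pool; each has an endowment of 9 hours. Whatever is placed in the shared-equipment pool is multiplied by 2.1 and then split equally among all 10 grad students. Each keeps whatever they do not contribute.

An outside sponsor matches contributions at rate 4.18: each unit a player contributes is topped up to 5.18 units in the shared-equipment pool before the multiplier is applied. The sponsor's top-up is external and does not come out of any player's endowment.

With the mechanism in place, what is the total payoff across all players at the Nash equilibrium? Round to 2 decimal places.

979.02 hours

The effective private return per unit is now 2.1 × 5.18 / 10 = 1.0878 > 1, so every player's dominant strategy flips to full contribution.
So the Nash equilibrium is full contribution by all 10; the group earns 2.1 × 5.18 × 90 = 979.02.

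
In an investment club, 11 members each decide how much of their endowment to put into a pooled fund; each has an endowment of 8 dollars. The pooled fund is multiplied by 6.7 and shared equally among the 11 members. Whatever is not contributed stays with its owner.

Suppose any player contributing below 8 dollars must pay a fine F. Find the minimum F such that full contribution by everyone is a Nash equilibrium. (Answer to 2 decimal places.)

Given the others contribute fully, the best deviation is to contribute 0 (any partial contribution still incurs the fine and gives up units whose private return 0.6091 is below 1).
Deviating from 8 to 0 saves 8 dollars but forfeits the deviator's share of the drop in the pooled fund: 6.7/11 × 8 = 4.87.
So the deviation gain is 8 − 4.87 = 3.13, and the fine must be at least 3.13 dollars to wipe it out.

3.13 dollars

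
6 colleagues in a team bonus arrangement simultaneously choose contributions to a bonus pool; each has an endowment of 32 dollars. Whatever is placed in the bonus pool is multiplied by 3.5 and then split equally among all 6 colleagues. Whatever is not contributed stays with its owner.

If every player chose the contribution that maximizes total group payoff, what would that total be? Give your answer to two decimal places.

672.00 dollars

Each contributed unit returns 3.500 to the group as a whole (0.5833 to each of 6 players), which exceeds 1, so the social optimum is full contribution: group total = 3.500 × 192 = 672.00.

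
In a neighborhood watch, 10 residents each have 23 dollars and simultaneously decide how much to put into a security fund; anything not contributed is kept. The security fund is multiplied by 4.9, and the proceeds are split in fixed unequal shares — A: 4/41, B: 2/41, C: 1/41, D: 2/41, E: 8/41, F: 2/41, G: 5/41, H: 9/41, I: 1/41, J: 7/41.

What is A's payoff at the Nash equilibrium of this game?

For player j, contributing a unit is worthwhile iff 4.9 × (j's share) ≥ 1, i.e. iff j's share is at least 0.2041.
Only H (9/41) clears that bar, contributing 23; the remaining 9 contribute 0. Total contributed: 23.
A keeps 23 and receives 4.9 × 23 × 4/41 = 11.00 from the security fund, for a payoff of 34.00.

34.00 dollars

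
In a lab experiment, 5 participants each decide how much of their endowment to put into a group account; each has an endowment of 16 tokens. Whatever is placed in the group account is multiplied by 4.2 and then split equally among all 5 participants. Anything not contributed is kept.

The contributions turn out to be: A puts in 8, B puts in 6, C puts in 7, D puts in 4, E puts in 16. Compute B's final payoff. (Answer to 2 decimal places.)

44.44 tokens

Total contributed: 8 + 6 + 7 + 4 + 16 = 41.
Each receives 4.2 × 41 / 5 = 34.44 from the group account.
B keeps 16 − 6 = 10, so B's payoff is 10 + 34.44 = 44.44.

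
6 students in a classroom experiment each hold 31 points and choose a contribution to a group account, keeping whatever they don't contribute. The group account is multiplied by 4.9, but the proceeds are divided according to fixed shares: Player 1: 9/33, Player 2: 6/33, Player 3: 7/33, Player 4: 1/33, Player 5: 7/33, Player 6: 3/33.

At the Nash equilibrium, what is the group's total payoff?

548.70 points

Player j's private return per contributed unit is 4.9 × (j's share). Contributing is weakly dominant for j when that share is at least 1/4.9 = 0.2041, and contributing 0 is dominant otherwise.
Player 1, Player 3 and Player 5 are above the threshold, contributing 31 each; the remaining 3 contribute 0. Total contributed: 93.
The group account pays out 4.9 × 93 = 455.70 in total (split across the unequal shares, but the aggregate is all that matters for the group sum).
The 3 free-riders keep 31 each, adding 93. Group total = 93 + 455.70 = 548.70.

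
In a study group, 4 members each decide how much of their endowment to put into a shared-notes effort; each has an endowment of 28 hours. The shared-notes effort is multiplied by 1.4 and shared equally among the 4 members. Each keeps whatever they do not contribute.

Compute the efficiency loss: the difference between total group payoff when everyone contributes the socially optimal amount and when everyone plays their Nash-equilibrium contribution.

44.80 hours

Each contributed unit returns 1.4/4 = 0.3500 to its contributor — below 1 — so contributing 0 is dominant for every player. At the Nash equilibrium everyone keeps their 28, and the group total is 4 × 28 = 112.
Each contributed unit returns 1.400 to the group as a whole (0.3500 to each of 4 players), which exceeds 1, so the social optimum is full contribution: group total = 1.400 × 112 = 156.80.
Efficiency loss = 156.80 − 112 = 44.80.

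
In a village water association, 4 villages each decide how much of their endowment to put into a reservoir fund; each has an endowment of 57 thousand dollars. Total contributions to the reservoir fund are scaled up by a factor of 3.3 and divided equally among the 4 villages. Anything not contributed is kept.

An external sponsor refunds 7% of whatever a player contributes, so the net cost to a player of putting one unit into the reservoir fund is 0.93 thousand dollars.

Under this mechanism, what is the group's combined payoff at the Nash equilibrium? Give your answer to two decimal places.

The effective private return is (3.3/4) / 0.93 = 0.8871, which is still under 1, so the mechanism doesn't change anyone's dominant strategy: zero contribution.
Everyone keeps their endowment and the group total is 4 × 57 = 228.

228.00 thousand dollars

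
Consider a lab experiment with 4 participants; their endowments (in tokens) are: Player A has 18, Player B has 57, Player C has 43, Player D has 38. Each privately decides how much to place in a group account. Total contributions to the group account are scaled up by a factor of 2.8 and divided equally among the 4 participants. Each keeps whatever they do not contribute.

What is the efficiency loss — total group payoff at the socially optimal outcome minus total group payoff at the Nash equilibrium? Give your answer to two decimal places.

280.80 tokens

The private return per contributed unit is 2.8/4 = 0.7000 < 1 for every player regardless of endowment, so the Nash equilibrium is zero contribution and the group total is Σ E_j = 18 + 57 + 43 + 38 = 156.
Each contributed unit returns 2.800 to the group, so the social optimum is full contribution by everyone: group total = 2.800 × 156 = 436.80.
Efficiency loss = (2.800 − 1) × 156 = 280.80.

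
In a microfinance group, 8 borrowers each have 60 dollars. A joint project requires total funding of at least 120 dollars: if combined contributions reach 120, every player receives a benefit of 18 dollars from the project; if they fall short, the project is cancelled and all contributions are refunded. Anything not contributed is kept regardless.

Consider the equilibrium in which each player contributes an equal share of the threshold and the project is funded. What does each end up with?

63 dollars

Equal share of the threshold: 120/8 = 15.
At this profile no one gains by cutting their contribution: any cut drops the total below 120, the project is cancelled, contributions are refunded, and the deviator ends with 60, which is less than 60 − 15 + 18 = 63. Contributing more than 15 just wastes the excess. So contributing exactly 15 is a best response.
Each player's payoff: 60 − 15 + 18 = 63.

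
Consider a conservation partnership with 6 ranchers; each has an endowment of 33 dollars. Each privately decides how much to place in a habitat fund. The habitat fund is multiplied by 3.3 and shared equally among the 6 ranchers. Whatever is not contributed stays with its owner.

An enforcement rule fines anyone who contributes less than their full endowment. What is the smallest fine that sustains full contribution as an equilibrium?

Given the others contribute fully, the best deviation is to contribute 0 (any partial contribution still incurs the fine and gives up units whose private return 0.5500 is below 1).
Deviating from 33 to 0 saves 33 dollars but forfeits the deviator's share of the drop in the habitat fund: 3.3/6 × 33 = 18.15.
So the deviation gain is 33 − 18.15 = 14.85, and the fine must be at least 14.85 dollars to wipe it out.

14.85 dollars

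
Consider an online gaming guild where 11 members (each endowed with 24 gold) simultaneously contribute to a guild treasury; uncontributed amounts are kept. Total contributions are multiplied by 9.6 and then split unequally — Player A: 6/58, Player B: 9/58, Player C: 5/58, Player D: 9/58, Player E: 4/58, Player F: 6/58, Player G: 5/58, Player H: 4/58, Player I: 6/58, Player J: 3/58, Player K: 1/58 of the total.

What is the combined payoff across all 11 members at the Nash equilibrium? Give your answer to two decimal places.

676.80 gold

Player j's private return per contributed unit is 9.6 × (j's share). Contributing is weakly dominant for j when that share is at least 1/9.6 = 0.1042, and contributing 0 is dominant otherwise.
Player B and Player D are above the threshold, contributing 24 each; the remaining 9 contribute 0. Total contributed: 48.
The guild treasury pays out 9.6 × 48 = 460.80 in total (split across the unequal shares, but the aggregate is all that matters for the group sum).
The 9 free-riders keep 24 each, adding 216. Group total = 216 + 460.80 = 676.80.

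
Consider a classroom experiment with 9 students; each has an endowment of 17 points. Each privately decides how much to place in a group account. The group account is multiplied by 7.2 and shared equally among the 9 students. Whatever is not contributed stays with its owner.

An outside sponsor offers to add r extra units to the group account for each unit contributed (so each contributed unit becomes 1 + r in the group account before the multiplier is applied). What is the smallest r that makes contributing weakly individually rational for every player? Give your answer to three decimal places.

With matching at rate r, one contributed unit becomes (1 + r) in the group account and returns 7.2 × (1 + r) / 9 to the contributor.
Setting this equal to 1: 1 + r = 9/7.2 = 1.2500.
So the minimum matching rate is r = 1.2500 − 1 = 0.250.

0.250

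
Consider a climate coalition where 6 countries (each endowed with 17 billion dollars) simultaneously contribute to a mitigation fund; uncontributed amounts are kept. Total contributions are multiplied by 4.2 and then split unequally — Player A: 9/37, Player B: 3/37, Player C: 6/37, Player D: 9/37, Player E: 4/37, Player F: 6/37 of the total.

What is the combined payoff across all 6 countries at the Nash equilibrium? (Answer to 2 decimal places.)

210.80 billion dollars

Player j's private return per contributed unit is 4.2 × (j's share). Contributing is weakly dominant for j when that share is at least 1/4.2 = 0.2381, and contributing 0 is dominant otherwise.
Player A and Player D clear that bar, contributing 17 each; the remaining 4 contribute 0. Total contributed: 34.
The mitigation fund pays out 4.2 × 34 = 142.80 in total (split across the unequal shares, but the aggregate is all that matters for the group sum).
The 4 free-riders keep 17 each, adding 68. Group total = 68 + 142.80 = 210.80.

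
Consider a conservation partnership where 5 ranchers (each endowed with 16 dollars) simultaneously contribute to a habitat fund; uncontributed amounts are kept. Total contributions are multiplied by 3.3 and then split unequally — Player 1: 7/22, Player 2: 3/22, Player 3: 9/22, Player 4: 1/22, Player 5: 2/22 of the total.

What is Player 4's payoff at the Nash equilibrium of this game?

20.80 dollars

Player j's private return per contributed unit is 3.3 × (j's share). Contributing is weakly dominant for j when that share is at least 1/3.3 = 0.3030, and contributing 0 is dominant otherwise.
The shares above 0.3030 belong to Player 1 and Player 3, contributing 16 each; the remaining 3 contribute 0. Total contributed: 32.
Player 4 keeps 16 and receives 3.3 × 32 × 1/22 = 4.80 from the habitat fund, for a payoff of 20.80.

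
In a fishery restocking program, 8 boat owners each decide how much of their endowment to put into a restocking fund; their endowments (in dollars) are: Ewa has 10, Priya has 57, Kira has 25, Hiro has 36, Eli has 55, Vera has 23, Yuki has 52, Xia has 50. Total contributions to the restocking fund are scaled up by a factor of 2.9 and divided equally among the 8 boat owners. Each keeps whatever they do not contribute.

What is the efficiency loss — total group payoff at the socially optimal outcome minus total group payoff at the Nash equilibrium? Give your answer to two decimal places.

The private return per contributed unit is 2.9/8 = 0.3625 < 1 for every player regardless of endowment, so the Nash equilibrium is zero contribution and the group total is Σ E_j = 10 + 57 + 25 + 36 + 55 + 23 + 52 + 50 = 308.
Each contributed unit returns 2.900 to the group, so the social optimum is full contribution by everyone: group total = 2.900 × 308 = 893.20.
Efficiency loss = (2.900 − 1) × 308 = 585.20.

585.20 dollars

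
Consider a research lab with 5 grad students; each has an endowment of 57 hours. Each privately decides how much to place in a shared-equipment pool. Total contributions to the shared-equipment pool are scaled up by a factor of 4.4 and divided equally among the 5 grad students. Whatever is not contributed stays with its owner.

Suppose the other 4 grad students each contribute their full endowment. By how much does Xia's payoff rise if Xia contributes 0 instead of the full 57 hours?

Switching from a contribution of 57 to 0 lets Xia keep an extra 57 hours, but lowers the shared-equipment pool by 57, which costs Xia their own share of that drop: 4.4/5 × 57 = 50.16.
Net gain = 57 − 50.16 = 6.84. The private return per contributed unit (0.8800) is below 1, so free-riding is indeed the best response regardless of what the others do.

6.84 hours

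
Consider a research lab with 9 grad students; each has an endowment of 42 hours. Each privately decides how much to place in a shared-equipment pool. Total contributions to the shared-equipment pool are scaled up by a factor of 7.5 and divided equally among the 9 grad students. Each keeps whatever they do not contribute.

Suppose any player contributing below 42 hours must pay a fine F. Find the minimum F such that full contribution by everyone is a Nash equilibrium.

Given the others contribute fully, the best deviation is to contribute 0 (any partial contribution still incurs the fine and gives up units whose private return 0.8333 is below 1).
Deviating from 42 to 0 saves 42 hours but forfeits the deviator's share of the drop in the shared-equipment pool: 7.5/9 × 42 = 35.00.
So the deviation gain is 42 − 35.00 = 7.00, and the fine must be at least 7.00 hours to wipe it out.

7.00 hours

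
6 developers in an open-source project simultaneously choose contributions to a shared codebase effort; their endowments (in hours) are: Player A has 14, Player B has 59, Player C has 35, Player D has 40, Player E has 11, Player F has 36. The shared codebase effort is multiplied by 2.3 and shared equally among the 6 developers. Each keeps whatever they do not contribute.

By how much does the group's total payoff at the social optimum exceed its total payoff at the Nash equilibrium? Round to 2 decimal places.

253.50 hours

The private return per contributed unit is 2.3/6 = 0.3833 < 1 for every player regardless of endowment, so the Nash equilibrium is zero contribution and the group total is Σ E_j = 14 + 59 + 35 + 40 + 11 + 36 = 195.
Each contributed unit returns 2.300 to the group, so the social optimum is full contribution by everyone: group total = 2.300 × 195 = 448.50.
Efficiency loss = (2.300 − 1) × 195 = 253.50.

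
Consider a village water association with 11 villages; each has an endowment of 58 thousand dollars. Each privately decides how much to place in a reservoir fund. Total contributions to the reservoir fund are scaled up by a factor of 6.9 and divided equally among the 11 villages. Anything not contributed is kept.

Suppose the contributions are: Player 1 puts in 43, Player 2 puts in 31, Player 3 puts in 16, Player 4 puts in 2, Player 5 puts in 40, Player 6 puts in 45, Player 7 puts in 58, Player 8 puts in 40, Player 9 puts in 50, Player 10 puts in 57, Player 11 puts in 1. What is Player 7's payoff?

Total contributed: 43 + 31 + 16 + 2 + 40 + 45 + 58 + 40 + 50 + 57 + 1 = 383.
Each receives 6.9 × 383 / 11 = 240.25 from the reservoir fund.
Player 7 keeps 58 − 58 = 0, so Player 7's payoff is 0 + 240.25 = 240.25.

240.25 thousand dollars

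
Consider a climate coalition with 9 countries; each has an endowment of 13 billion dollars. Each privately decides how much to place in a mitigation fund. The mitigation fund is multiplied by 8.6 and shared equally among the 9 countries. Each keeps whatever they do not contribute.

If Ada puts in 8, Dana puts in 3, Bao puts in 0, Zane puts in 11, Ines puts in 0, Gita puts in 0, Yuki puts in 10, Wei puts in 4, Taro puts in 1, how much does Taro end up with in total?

Total contributed: 8 + 3 + 0 + 11 + 0 + 0 + 10 + 4 + 1 = 37.
Each receives 8.6 × 37 / 9 = 35.36 from the mitigation fund.
Taro keeps 13 − 1 = 12, so Taro's payoff is 12 + 35.36 = 47.36.

47.36 billion dollars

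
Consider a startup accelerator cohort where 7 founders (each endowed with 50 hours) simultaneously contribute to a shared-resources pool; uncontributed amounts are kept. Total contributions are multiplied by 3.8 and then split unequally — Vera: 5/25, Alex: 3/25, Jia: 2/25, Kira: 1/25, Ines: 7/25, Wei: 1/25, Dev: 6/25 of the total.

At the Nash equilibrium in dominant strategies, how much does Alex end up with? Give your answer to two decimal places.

A player with share s gets back 3.8·s per unit contributed, so full contribution is dominant for anyone with s > 1/3.8 = 0.2632 and zero contribution is dominant for anyone below.
Only Ines (7/25) clears that bar, contributing 50; the remaining 6 contribute 0. Total contributed: 50.
Alex keeps 50 and receives 3.8 × 50 × 3/25 = 22.80 from the shared-resources pool, for a payoff of 72.80.

72.80 hours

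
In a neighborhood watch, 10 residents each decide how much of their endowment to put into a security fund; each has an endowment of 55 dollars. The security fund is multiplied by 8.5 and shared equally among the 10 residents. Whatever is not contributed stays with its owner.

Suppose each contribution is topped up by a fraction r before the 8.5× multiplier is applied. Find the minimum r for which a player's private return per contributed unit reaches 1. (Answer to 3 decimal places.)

0.176

With matching at rate r, one contributed unit becomes (1 + r) in the security fund and returns 8.5 × (1 + r) / 10 to the contributor.
Setting this equal to 1: 1 + r = 10/8.5 = 1.1765.
So the minimum matching rate is r = 1.1765 − 1 = 0.176.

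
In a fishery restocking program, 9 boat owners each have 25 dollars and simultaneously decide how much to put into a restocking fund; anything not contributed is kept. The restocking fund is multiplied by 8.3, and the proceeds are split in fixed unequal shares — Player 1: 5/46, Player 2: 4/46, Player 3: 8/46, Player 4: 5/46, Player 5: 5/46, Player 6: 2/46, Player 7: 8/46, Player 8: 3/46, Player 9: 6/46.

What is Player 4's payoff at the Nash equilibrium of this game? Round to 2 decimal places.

92.66 dollars

For player j, contributing a unit is worthwhile iff 8.3 × (j's share) ≥ 1, i.e. iff j's share is at least 0.1205.
The shares above 0.1205 belong to Player 3, Player 7 and Player 9, contributing 25 each; the remaining 6 contribute 0. Total contributed: 75.
Player 4 keeps 25 and receives 8.3 × 75 × 5/46 = 67.66 from the restocking fund, for a payoff of 92.66.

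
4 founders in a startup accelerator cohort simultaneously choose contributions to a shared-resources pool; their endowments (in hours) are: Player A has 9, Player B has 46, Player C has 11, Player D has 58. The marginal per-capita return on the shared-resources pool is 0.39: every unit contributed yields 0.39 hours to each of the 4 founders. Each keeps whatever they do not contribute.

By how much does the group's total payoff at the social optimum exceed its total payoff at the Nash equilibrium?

The private return per contributed unit is 0.39 < 1 for everyone, so the Nash equilibrium is zero contribution and the group total is Σ E_j = 9 + 46 + 11 + 58 = 124.
Each contributed unit returns 1.560 to the group, so the social optimum is full contribution by everyone: group total = 1.560 × 124 = 193.44.
Efficiency loss = (1.560 − 1) × 124 = 69.44.

69.44 hours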